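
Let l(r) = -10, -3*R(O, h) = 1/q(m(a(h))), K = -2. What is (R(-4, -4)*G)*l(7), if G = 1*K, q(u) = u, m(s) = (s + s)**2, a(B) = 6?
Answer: -5/108 ≈ -0.046296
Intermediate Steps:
m(s) = 4*s**2 (m(s) = (2*s)**2 = 4*s**2)
R(O, h) = -1/432 (R(O, h) = -1/(3*(4*6**2)) = -1/(3*(4*36)) = -1/3/144 = -1/3*1/144 = -1/432)
G = -2 (G = 1*(-2) = -2)
(R(-4, -4)*G)*l(7) = -1/432*(-2)*(-10) = (1/216)*(-10) = -5/108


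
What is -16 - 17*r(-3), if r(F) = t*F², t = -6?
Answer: 902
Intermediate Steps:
r(F) = -6*F²
-16 - 17*r(-3) = -16 - (-102)*(-3)² = -16 - (-102)*9 = -16 - 17*(-54) = -16 + 918 = 902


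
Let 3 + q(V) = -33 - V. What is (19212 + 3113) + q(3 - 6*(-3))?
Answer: 22268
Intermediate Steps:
q(V) = -36 - V (q(V) = -3 + (-33 - V) = -36 - V)
(19212 + 3113) + q(3 - 6*(-3)) = (19212 + 3113) + (-36 - (3 - 6*(-3))) = 22325 + (-36 - (3 + 18)) = 22325 + (-36 - 1*21) = 22325 + (-36 - 21) = 22325 - 57 = 22268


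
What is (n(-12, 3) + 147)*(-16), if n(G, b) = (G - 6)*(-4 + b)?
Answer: -2640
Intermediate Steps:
n(G, b) = (-6 + G)*(-4 + b)
(n(-12, 3) + 147)*(-16) = ((24 - 6*3 - 4*(-12) - 12*3) + 147)*(-16) = ((24 - 18 + 48 - 36) + 147)*(-16) = (18 + 147)*(-16) = 165*(-16) = -2640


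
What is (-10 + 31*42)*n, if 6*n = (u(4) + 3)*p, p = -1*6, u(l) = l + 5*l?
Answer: -34884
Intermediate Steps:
u(l) = 6*l
p = -6
n = -27 (n = ((6*4 + 3)*(-6))/6 = ((24 + 3)*(-6))/6 = (27*(-6))/6 = (1/6)*(-162) = -27)
(-10 + 31*42)*n = (-10 + 31*42)*(-27) = (-10 + 1302)*(-27) = 1292*(-27) = -34884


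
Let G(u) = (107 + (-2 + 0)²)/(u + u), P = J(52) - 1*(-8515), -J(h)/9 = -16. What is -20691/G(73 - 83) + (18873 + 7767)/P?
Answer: 1195408140/320383 ≈ 3731.2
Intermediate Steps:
J(h) = 144 (J(h) = -9*(-16) = 144)
P = 8659 (P = 144 - 1*(-8515) = 144 + 8515 = 8659)
G(u) = 111/(2*u) (G(u) = (107 + (-2)²)/((2*u)) = (107 + 4)*(1/(2*u)) = 111*(1/(2*u)) = 111/(2*u))
-20691/G(73 - 83) + (18873 + 7767)/P = -20691/(111/(2*(73 - 83))) + (18873 + 7767)/8659 = -20691/((111/2)/(-10)) + 26640*(1/8659) = -20691/((111/2)*(-⅒)) + 26640/8659 = -20691/(-111/20) + 26640/8659 = -20691*(-20/111) + 26640/8659 = 137940/37 + 26640/8659 = 1195408140/320383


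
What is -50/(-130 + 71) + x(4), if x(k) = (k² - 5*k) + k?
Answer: 50/59 ≈ 0.84746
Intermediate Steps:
x(k) = k² - 4*k
-50/(-130 + 71) + x(4) = -50/(-130 + 71) + 4*(-4 + 4) = -50/(-59) + 4*0 = -1/59*(-50) + 0 = 50/59 + 0 = 50/59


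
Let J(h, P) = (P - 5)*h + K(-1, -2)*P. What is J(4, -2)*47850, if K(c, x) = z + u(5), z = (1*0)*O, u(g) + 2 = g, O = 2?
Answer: -1626900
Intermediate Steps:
u(g) = -2 + g
z = 0 (z = (1*0)*2 = 0*2 = 0)
K(c, x) = 3 (K(c, x) = 0 + (-2 + 5) = 0 + 3 = 3)
J(h, P) = 3*P + h*(-5 + P) (J(h, P) = (P - 5)*h + 3*P = (-5 + P)*h + 3*P = h*(-5 + P) + 3*P = 3*P + h*(-5 + P))
J(4, -2)*47850 = (-5*4 + 3*(-2) - 2*4)*47850 = (-20 - 6 - 8)*47850 = -34*47850 = -1626900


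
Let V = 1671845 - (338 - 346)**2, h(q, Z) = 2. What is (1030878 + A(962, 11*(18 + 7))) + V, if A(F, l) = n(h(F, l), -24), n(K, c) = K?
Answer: 2702661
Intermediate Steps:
A(F, l) = 2
V = 1671781 (V = 1671845 - 1*(-8)**2 = 1671845 - 1*64 = 1671845 - 64 = 1671781)
(1030878 + A(962, 11*(18 + 7))) + V = (1030878 + 2) + 1671781 = 1030880 + 1671781 = 2702661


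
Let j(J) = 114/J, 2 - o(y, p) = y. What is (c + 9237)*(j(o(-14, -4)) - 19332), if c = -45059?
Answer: 2769022689/4 ≈ 6.9226e+8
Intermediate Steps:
o(y, p) = 2 - y
(c + 9237)*(j(o(-14, -4)) - 19332) = (-45059 + 9237)*(114/(2 - 1*(-14)) - 19332) = -35822*(114/(2 + 14) - 19332) = -35822*(114/16 - 19332) = -35822*(114*(1/16) - 19332) = -35822*(57/8 - 19332) = -35822*(-154599/8) = 2769022689/4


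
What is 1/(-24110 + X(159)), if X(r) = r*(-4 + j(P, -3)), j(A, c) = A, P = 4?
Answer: -1/24110 ≈ -4.1477e-5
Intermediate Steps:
X(r) = 0 (X(r) = r*(-4 + 4) = r*0 = 0)
1/(-24110 + X(159)) = 1/(-24110 + 0) = 1/(-24110) = -1/24110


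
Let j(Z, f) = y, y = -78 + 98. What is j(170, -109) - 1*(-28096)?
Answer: 28116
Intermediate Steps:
y = 20
j(Z, f) = 20
j(170, -109) - 1*(-28096) = 20 - 1*(-28096) = 20 + 28096 = 28116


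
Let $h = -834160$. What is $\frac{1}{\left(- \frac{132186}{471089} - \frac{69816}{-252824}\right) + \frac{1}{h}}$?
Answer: $- \frac{12418828658384720}{55303392168467} \approx -224.56$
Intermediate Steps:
$\frac{1}{\left(- \frac{132186}{471089} - \frac{69816}{-252824}\right) + \frac{1}{h}} = \frac{1}{\left(- \frac{132186}{471089} - \frac{69816}{-252824}\right) + \frac{1}{-834160}} = \frac{1}{\left(\left(-132186\right) \frac{1}{471089} - - \frac{8727}{31603}\right) - \frac{1}{834160}} = \frac{1}{\left(- \frac{132186}{471089} + \frac{8727}{31603}\right) - \frac{1}{834160}} = \frac{1}{- \frac{66280455}{14887825667} - \frac{1}{834160}} = \frac{1}{- \frac{55303392168467}{12418828658384720}} = - \frac{12418828658384720}{55303392168467}$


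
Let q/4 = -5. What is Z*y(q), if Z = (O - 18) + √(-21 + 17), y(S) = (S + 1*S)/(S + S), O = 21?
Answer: 3 + 2*I ≈ 3.0 + 2.0*I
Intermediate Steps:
q = -20 (q = 4*(-5) = -20)
y(S) = 1 (y(S) = (S + S)/((2*S)) = (2*S)*(1/(2*S)) = 1)
Z = 3 + 2*I (Z = (21 - 18) + √(-21 + 17) = 3 + √(-4) = 3 + 2*I ≈ 3.0 + 2.0*I)
Z*y(q) = (3 + 2*I)*1 = 3 + 2*I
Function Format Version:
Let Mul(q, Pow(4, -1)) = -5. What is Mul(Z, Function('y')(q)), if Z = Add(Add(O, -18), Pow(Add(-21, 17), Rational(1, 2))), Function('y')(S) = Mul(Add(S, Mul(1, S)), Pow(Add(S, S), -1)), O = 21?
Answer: Add(3, Mul(2, I)) ≈ Add(3.0000, Mul(2.0000, I))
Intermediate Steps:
q = -20 (q = Mul(4, -5) = -20)
Function('y')(S) = 1 (Function('y')(S) = Mul(Add(S, S), Pow(Mul(2, S), -1)) = Mul(Mul(2, S), Mul(Rational(1, 2), Pow(S, -1))) = 1)
Z = Add(3, Mul(2, I)) (Z = Add(Add(21, -18), Pow(Add(-21, 17), Rational(1, 2))) = Add(3, Pow(-4, Rational(1, 2))) = Add(3, Mul(2, I)) ≈ Add(3.0000, Mul(2.0000, I)))
Mul(Z, Function('y')(q)) = Mul(Add(3, Mul(2, I)), 1) = Add(3, Mul(2, I))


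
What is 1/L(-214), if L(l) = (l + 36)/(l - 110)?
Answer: 162/89 ≈ 1.8202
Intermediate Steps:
L(l) = (36 + l)/(-110 + l)
1/L(-214) = 1/((36 - 214)/(-110 - 214)) = 1/(-178/(-324)) = 1/(-1/324*(-178)) = 1/(89/162) = 162/89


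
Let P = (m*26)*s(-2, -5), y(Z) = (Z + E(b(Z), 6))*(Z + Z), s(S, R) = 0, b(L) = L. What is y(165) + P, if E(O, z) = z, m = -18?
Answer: 56430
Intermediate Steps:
y(Z) = 2*Z*(6 + Z) (y(Z) = (Z + 6)*(Z + Z) = (6 + Z)*(2*Z) = 2*Z*(6 + Z))
P = 0 (P = -18*26*0 = -468*0 = 0)
y(165) + P = 2*165*(6 + 165) + 0 = 2*165*171 + 0 = 56430 + 0 = 56430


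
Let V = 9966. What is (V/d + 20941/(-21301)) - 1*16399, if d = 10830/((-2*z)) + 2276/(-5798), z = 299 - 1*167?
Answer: -15735623757904/945615293 ≈ -16641.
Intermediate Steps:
z = 132 (z = 299 - 167 = 132)
d = -5282767/127556 (d = 10830/((-2*132)) + 2276/(-5798) = 10830/(-264) + 2276*(-1/5798) = 10830*(-1/264) - 1138/2899 = -1805/44 - 1138/2899 = -5282767/127556 ≈ -41.415)
(V/d + 20941/(-21301)) - 1*16399 = (9966/(-5282767/127556) + 20941/(-21301)) - 1*16399 = (9966*(-127556/5282767) + 20941*(-1/21301)) - 16399 = (-1271223096/5282767 - 20941/21301) - 16399 = -228478567997/945615293 - 16399 = -15735623757904/945615293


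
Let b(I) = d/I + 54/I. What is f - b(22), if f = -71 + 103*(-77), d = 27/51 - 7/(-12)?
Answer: -35924219/4488 ≈ -8004.5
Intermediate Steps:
d = 227/204 (d = 27*(1/51) - 7*(-1/12) = 9/17 + 7/12 = 227/204 ≈ 1.1127)
f = -8002 (f = -71 - 7931 = -8002)
b(I) = 11243/(204*I) (b(I) = 227/(204*I) + 54/I = 11243/(204*I))
f - b(22) = -8002 - 11243/(204*22) = -8002 - 1*11243/4488 = -8002 - 11243/4488 = -35924219/4488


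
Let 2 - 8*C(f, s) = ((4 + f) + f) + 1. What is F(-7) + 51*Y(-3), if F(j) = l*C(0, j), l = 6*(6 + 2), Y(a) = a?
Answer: -171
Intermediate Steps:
C(f, s) = -3/8 - f/4 (C(f, s) = 1/4 - (((4 + f) + f) + 1)/8 = 1/4 - ((4 + 2*f) + 1)/8 = 1/4 - (5 + 2*f)/8 = 1/4 + (-5/8 - f/4) = -3/8 - f/4)
l = 48 (l = 6*8 = 48)
F(j) = -18 (F(j) = 48*(-3/8 - 1/4*0) = 48*(-3/8 + 0) = 48*(-3/8) = -18)
F(-7) + 51*Y(-3) = -18 + 51*(-3) = -18 - 153 = -171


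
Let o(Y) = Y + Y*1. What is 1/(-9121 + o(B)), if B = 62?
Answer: -1/8997 ≈ -0.00011115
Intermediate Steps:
o(Y) = 2*Y (o(Y) = Y + Y = 2*Y)
1/(-9121 + o(B)) = 1/(-9121 + 2*62) = 1/(-9121 + 124) = 1/(-8997) = -1/8997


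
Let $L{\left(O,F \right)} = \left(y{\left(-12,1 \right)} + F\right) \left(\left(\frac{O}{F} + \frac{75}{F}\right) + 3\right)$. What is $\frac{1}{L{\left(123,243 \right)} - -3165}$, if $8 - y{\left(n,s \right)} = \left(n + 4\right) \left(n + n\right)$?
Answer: $\frac{27}{91532} \approx 0.00029498$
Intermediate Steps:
$y{\left(n,s \right)} = 8 - 2 n \left(4 + n\right)$ ($y{\left(n,s \right)} = 8 - \left(n + 4\right) \left(n + n\right) = 8 - \left(4 + n\right) 2 n = 8 - 2 n \left(4 + n\right)$)
$L{\left(O,F \right)} = \left(-184 + F\right) \left(3 + \frac{75}{F} + \frac{O}{F}\right)$ ($L{\left(O,F \right)} = \left(\left(8 - -96 - 2 \left(-12\right)^{2}\right) + F\right) \left(\left(\frac{O}{F} + \frac{75}{F}\right) + 3\right) = \left(\left(8 + 96 - 288\right) + F\right) \left(\left(\frac{75}{F} + \frac{O}{F}\right) + 3\right) = \left(\left(8 + 96 - 288\right) + F\right) \left(3 + \frac{75}{F} + \frac{O}{F}\right) = \left(-184 + F\right) \left(3 + \frac{75}{F} + \frac{O}{F}\right)$)
$\frac{1}{L{\left(123,243 \right)} - -3165} = \frac{1}{\frac{-13800 - 22632 + 243 \left(-477 + 123 + 3 \cdot 243\right)}{243} - -3165} = \frac{1}{\frac{-13800 - 22632 + 243 \left(-477 + 123 + 729\right)}{243} + 3165} = \frac{1}{\frac{-13800 - 22632 + 243 \cdot 375}{243} + 3165} = \frac{1}{\frac{-13800 - 22632 + 91125}{243} + 3165} = \frac{1}{\frac{1}{243} \cdot 54693 + 3165} = \frac{1}{\frac{6077}{27} + 3165} = \frac{1}{\frac{91532}{27}} = \frac{27}{91532}$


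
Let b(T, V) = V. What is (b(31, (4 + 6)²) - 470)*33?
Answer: -12210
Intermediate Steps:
(b(31, (4 + 6)²) - 470)*33 = ((4 + 6)² - 470)*33 = (10² - 470)*33 = (100 - 470)*33 = -370*33 = -12210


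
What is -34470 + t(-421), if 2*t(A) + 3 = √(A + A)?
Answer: -68943/2 + I*√842/2 ≈ -34472.0 + 14.509*I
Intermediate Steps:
t(A) = -3/2 + √2*√A/2 (t(A) = -3/2 + √(A + A)/2 = -3/2 + √(2*A)/2 = -3/2 + (√2*√A)/2 = -3/2 + √2*√A/2)
-34470 + t(-421) = -34470 + (-3/2 + √2*√(-421)/2) = -34470 + (-3/2 + √2*(I*√421)/2) = -34470 + (-3/2 + I*√842/2) = -68943/2 + I*√842/2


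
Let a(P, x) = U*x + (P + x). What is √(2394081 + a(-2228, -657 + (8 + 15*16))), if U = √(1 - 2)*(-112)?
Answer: 2*√(597861 + 11452*I) ≈ 1546.5 + 14.81*I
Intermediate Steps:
U = -112*I (U = √(-1)*(-112) = I*(-112) = -112*I ≈ -112.0*I)
a(P, x) = P + x - 112*I*x (a(P, x) = (-112*I)*x + (P + x) = -112*I*x + (P + x) = P + x - 112*I*x)
√(2394081 + a(-2228, -657 + (8 + 15*16))) = √(2394081 + (-2228 + (-657 + (8 + 15*16)) - 112*I*(-657 + (8 + 15*16)))) = √(2394081 + (-2228 + (-657 + (8 + 240)) - 112*I*(-657 + (8 + 240)))) = √(2394081 + (-2228 + (-657 + 248) - 112*I*(-657 + 248))) = √(2394081 + (-2228 - 409 - 112*I*(-409))) = √(2394081 + (-2228 - 409 + 45808*I)) = √(2394081 + (-2637 + 45808*I)) = √(2391444 + 45808*I)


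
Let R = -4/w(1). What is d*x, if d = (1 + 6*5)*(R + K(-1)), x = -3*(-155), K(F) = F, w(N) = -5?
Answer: -2883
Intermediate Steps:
x = 465
R = 4/5 (R = -4/(-5) = -4*(-1/5) = 4/5 ≈ 0.80000)
d = -31/5 (d = (1 + 6*5)*(4/5 - 1) = (1 + 30)*(-1/5) = 31*(-1/5) = -31/5 ≈ -6.2000)
d*x = -31/5*465 = -2883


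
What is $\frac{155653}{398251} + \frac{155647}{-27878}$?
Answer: $- \frac{57647279063}{11102441378} \approx -5.1923$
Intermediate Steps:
$\frac{155653}{398251} + \frac{155647}{-27878} = 155653 \cdot \frac{1}{398251} + 155647 \left(- \frac{1}{27878}\right) = \frac{155653}{398251} - \frac{155647}{27878} = - \frac{57647279063}{11102441378}$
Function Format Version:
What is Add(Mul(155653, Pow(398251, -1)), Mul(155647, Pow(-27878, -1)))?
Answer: Rational(-57647279063, 11102441378) ≈ -5.1923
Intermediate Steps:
Add(Mul(155653, Pow(398251, -1)), Mul(155647, Pow(-27878, -1))) = Add(Mul(155653, Rational(1, 398251)), Mul(155647, Rational(-1, 27878))) = Add(Rational(155653, 398251), Rational(-155647, 27878)) = Rational(-57647279063, 11102441378)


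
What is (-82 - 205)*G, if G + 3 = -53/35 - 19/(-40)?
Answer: 46371/40 ≈ 1159.3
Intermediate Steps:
G = -1131/280 (G = -3 + (-53/35 - 19/(-40)) = -3 + (-53*1/35 - 19*(-1/40)) = -3 + (-53/35 + 19/40) = -3 - 291/280 = -1131/280 ≈ -4.0393)
(-82 - 205)*G = (-82 - 205)*(-1131/280) = -287*(-1131/280) = 46371/40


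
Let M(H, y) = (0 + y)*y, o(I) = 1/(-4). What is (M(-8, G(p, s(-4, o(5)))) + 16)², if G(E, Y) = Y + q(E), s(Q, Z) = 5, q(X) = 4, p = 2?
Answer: 9409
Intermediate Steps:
o(I) = -¼
G(E, Y) = 4 + Y (G(E, Y) = Y + 4 = 4 + Y)
M(H, y) = y² (M(H, y) = y*y = y²)
(M(-8, G(p, s(-4, o(5)))) + 16)² = ((4 + 5)² + 16)² = (9² + 16)² = (81 + 16)² = 97² = 9409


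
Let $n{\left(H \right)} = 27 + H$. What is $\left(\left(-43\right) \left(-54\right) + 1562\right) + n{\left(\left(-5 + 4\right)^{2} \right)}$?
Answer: $3912$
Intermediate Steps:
$\left(\left(-43\right) \left(-54\right) + 1562\right) + n{\left(\left(-5 + 4\right)^{2} \right)} = \left(\left(-43\right) \left(-54\right) + 1562\right) + \left(27 + \left(-5 + 4\right)^{2}\right) = \left(2322 + 1562\right) + \left(27 + \left(-1\right)^{2}\right) = 3884 + \left(27 + 1\right) = 3884 + 28 = 3912$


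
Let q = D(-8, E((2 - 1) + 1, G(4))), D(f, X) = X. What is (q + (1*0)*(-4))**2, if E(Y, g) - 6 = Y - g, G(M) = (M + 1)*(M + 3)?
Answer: 729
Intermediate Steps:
G(M) = (1 + M)*(3 + M)
E(Y, g) = 6 + Y - g (E(Y, g) = 6 + (Y - g) = 6 + Y - g)
q = -27 (q = 6 + ((2 - 1) + 1) - (3 + 4**2 + 4*4) = 6 + (1 + 1) - (3 + 16 + 16) = 6 + 2 - 1*35 = 6 + 2 - 35 = -27)
(q + (1*0)*(-4))**2 = (-27 + (1*0)*(-4))**2 = (-27 + 0*(-4))**2 = (-27 + 0)**2 = (-27)**2 = 729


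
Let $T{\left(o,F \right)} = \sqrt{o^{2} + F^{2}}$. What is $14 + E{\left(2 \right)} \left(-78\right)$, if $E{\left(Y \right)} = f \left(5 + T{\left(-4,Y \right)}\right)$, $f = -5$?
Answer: $1964 + 780 \sqrt{5} \approx 3708.1$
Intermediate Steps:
$T{\left(o,F \right)} = \sqrt{F^{2} + o^{2}}$
$E{\left(Y \right)} = -25 - 5 \sqrt{16 + Y^{2}}$ ($E{\left(Y \right)} = - 5 \left(5 + \sqrt{Y^{2} + \left(-4\right)^{2}}\right) = - 5 \left(5 + \sqrt{Y^{2} + 16}\right) = - 5 \left(5 + \sqrt{16 + Y^{2}}\right) = -25 - 5 \sqrt{16 + Y^{2}}$)
$14 + E{\left(2 \right)} \left(-78\right) = 14 + \left(-25 - 5 \sqrt{16 + 2^{2}}\right) \left(-78\right) = 14 + \left(-25 - 5 \sqrt{16 + 4}\right) \left(-78\right) = 14 + \left(-25 - 5 \sqrt{20}\right) \left(-78\right) = 14 + \left(-25 - 5 \cdot 2 \sqrt{5}\right) \left(-78\right) = 14 + \left(-25 - 10 \sqrt{5}\right) \left(-78\right) = 14 + \left(1950 + 780 \sqrt{5}\right) = 1964 + 780 \sqrt{5}$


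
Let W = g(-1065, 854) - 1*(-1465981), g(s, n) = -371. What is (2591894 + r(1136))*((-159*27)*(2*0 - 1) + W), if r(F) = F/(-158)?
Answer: 300975953631374/79 ≈ 3.8098e+12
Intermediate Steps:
r(F) = -F/158 (r(F) = F*(-1/158) = -F/158)
W = 1465610 (W = -371 - 1*(-1465981) = -371 + 1465981 = 1465610)
(2591894 + r(1136))*((-159*27)*(2*0 - 1) + W) = (2591894 - 1/158*1136)*((-159*27)*(2*0 - 1) + 1465610) = (2591894 - 568/79)*(-4293*(0 - 1) + 1465610) = 204759058*(-4293*(-1) + 1465610)/79 = 204759058*(4293 + 1465610)/79 = (204759058/79)*1469903 = 300975953631374/79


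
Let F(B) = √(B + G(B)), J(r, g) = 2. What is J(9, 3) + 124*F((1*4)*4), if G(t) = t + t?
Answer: 2 + 496*√3 ≈ 861.10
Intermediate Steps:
G(t) = 2*t
F(B) = √3*√B (F(B) = √(B + 2*B) = √(3*B) = √3*√B)
J(9, 3) + 124*F((1*4)*4) = 2 + 124*(√3*√((1*4)*4)) = 2 + 124*(√3*√(4*4)) = 2 + 124*(√3*√16) = 2 + 124*(√3*4) = 2 + 124*(4*√3) = 2 + 496*√3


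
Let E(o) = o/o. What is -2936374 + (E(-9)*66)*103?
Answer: -2929576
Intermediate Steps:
E(o) = 1
-2936374 + (E(-9)*66)*103 = -2936374 + (1*66)*103 = -2936374 + 66*103 = -2936374 + 6798 = -2929576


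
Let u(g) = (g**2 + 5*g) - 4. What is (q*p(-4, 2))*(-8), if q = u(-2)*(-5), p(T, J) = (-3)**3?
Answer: 10800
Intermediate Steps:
u(g) = -4 + g**2 + 5*g
p(T, J) = -27
q = 50 (q = (-4 + (-2)**2 + 5*(-2))*(-5) = (-4 + 4 - 10)*(-5) = -10*(-5) = 50)
(q*p(-4, 2))*(-8) = (50*(-27))*(-8) = -1350*(-8) = 10800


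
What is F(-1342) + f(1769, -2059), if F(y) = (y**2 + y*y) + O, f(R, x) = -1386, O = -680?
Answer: 3599862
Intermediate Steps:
F(y) = -680 + 2*y**2 (F(y) = (y**2 + y*y) - 680 = (y**2 + y**2) - 680 = 2*y**2 - 680 = -680 + 2*y**2)
F(-1342) + f(1769, -2059) = (-680 + 2*(-1342)**2) - 1386 = (-680 + 2*1800964) - 1386 = (-680 + 3601928) - 1386 = 3601248 - 1386 = 3599862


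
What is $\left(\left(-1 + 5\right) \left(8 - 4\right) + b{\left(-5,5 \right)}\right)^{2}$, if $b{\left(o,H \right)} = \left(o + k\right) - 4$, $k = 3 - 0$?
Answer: $100$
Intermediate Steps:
$k = 3$ ($k = 3 + 0 = 3$)
$b{\left(o,H \right)} = -1 + o$ ($b{\left(o,H \right)} = \left(o + 3\right) - 4 = \left(3 + o\right) - 4 = -1 + o$)
$\left(\left(-1 + 5\right) \left(8 - 4\right) + b{\left(-5,5 \right)}\right)^{2} = \left(\left(-1 + 5\right) \left(8 - 4\right) - 6\right)^{2} = \left(4 \cdot 4 - 6\right)^{2} = \left(16 - 6\right)^{2} = 10^{2} = 100$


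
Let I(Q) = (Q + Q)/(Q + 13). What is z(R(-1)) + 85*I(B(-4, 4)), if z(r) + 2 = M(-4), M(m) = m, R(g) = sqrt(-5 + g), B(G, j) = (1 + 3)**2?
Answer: 2546/29 ≈ 87.793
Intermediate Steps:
B(G, j) = 16 (B(G, j) = 4**2 = 16)
I(Q) = 2*Q/(13 + Q) (I(Q) = (2*Q)/(13 + Q) = 2*Q/(13 + Q))
z(r) = -6 (z(r) = -2 - 4 = -6)
z(R(-1)) + 85*I(B(-4, 4)) = -6 + 85*(2*16/(13 + 16)) = -6 + 85*(2*16/29) = -6 + 85*(2*16*(1/29)) = -6 + 85*(32/29) = -6 + 2720/29 = 2546/29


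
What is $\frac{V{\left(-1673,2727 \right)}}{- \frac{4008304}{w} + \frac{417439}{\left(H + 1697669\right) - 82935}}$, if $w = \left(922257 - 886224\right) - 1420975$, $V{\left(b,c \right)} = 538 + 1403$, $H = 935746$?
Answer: $\frac{3428064999431280}{5400613994729} \approx 634.75$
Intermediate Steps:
$V{\left(b,c \right)} = 1941$
$w = -1384942$ ($w = \left(922257 - 886224\right) - 1420975 = 36033 - 1420975 = -1384942$)
$\frac{V{\left(-1673,2727 \right)}}{- \frac{4008304}{w} + \frac{417439}{\left(H + 1697669\right) - 82935}} = \frac{1941}{- \frac{4008304}{-1384942} + \frac{417439}{\left(935746 + 1697669\right) - 82935}} = \frac{1941}{\left(-4008304\right) \left(- \frac{1}{1384942}\right) + \frac{417439}{2633415 - 82935}} = \frac{1941}{\frac{2004152}{692471} + \frac{417439}{2550480}} = \frac{1941}{\frac{5400613994729}{1766133436080}} = 1941 \cdot \frac{1766133436080}{5400613994729} = \frac{3428064999431280}{5400613994729}$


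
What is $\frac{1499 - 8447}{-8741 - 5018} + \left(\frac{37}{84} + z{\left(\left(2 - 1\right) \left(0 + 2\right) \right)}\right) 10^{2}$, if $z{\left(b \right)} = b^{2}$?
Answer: $\frac{128448583}{288939} \approx 444.55$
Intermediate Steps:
$\frac{1499 - 8447}{-8741 - 5018} + \left(\frac{37}{84} + z{\left(\left(2 - 1\right) \left(0 + 2\right) \right)}\right) 10^{2} = \frac{1499 - 8447}{-8741 - 5018} + \left(\frac{37}{84} + \left(\left(2 - 1\right) \left(0 + 2\right)\right)^{2}\right) 10^{2} = - \frac{6948}{-13759} + \left(37 \cdot \frac{1}{84} + \left(1 \cdot 2\right)^{2}\right) 100 = \left(-6948\right) \left(- \frac{1}{13759}\right) + \left(\frac{37}{84} + 2^{2}\right) 100 = \frac{6948}{13759} + \left(\frac{37}{84} + 4\right) 100 = \frac{6948}{13759} + \frac{373}{84} \cdot 100 = \frac{6948}{13759} + \frac{9325}{21} = \frac{128448583}{288939}$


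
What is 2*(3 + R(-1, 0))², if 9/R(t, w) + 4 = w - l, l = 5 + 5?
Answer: 1089/98 ≈ 11.112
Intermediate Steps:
l = 10
R(t, w) = 9/(-14 + w) (R(t, w) = 9/(-4 + (w - 1*10)) = 9/(-4 + (w - 10)) = 9/(-4 + (-10 + w)) = 9/(-14 + w))
2*(3 + R(-1, 0))² = 2*(3 + 9/(-14 + 0))² = 2*(3 + 9/(-14))² = 2*(3 + 9*(-1/14))² = 2*(3 - 9/14)² = 2*(33/14)² = 2*(1089/196) = 1089/98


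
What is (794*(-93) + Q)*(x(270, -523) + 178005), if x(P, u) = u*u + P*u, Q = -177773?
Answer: -78082173260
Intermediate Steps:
x(P, u) = u² + P*u
(794*(-93) + Q)*(x(270, -523) + 178005) = (794*(-93) - 177773)*(-523*(270 - 523) + 178005) = (-73842 - 177773)*(-523*(-253) + 178005) = -251615*(132319 + 178005) = -251615*310324 = -78082173260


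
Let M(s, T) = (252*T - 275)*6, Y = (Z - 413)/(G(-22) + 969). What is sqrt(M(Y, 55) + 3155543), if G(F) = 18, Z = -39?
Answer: sqrt(3237053) ≈ 1799.2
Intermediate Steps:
Y = -452/987 (Y = (-39 - 413)/(18 + 969) = -452/987 ≈ -0.45795)
M(s, T) = -1650 + 1512*T (M(s, T) = (-275 + 252*T)*6 = -1650 + 1512*T)
sqrt(M(Y, 55) + 3155543) = sqrt((-1650 + 1512*55) + 3155543) = sqrt((-1650 + 83160) + 3155543) = sqrt(81510 + 3155543) = sqrt(3237053)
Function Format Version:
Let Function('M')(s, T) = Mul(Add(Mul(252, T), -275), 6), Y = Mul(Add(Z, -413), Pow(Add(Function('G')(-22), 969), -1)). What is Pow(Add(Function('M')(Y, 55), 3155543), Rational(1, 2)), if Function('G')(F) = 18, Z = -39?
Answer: Pow(3237053, Rational(1, 2)) ≈ 1799.2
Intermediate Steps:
Y = Rational(-452, 987) (Y = Mul(Add(-39, -413), Pow(Add(18, 969), -1)) = Mul(-452, Pow(987, -1)) = Mul(-452, Rational(1, 987)) = Rational(-452, 987) ≈ -0.45795)
Function('M')(s, T) = Add(-1650, Mul(1512, T)) (Function('M')(s, T) = Mul(Add(-275, Mul(252, T)), 6) = Add(-1650, Mul(1512, T)))
Pow(Add(Function('M')(Y, 55), 3155543), Rational(1, 2)) = Pow(Add(Add(-1650, Mul(1512, 55)), 3155543), Rational(1, 2)) = Pow(Add(Add(-1650, 83160), 3155543), Rational(1, 2)) = Pow(Add(81510, 3155543), Rational(1, 2)) = Pow(3237053, Rational(1, 2))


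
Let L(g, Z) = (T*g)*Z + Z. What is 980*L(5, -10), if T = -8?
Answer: 382200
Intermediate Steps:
L(g, Z) = Z - 8*Z*g (L(g, Z) = (-8*g)*Z + Z = -8*Z*g + Z = Z - 8*Z*g)
980*L(5, -10) = 980*(-10*(1 - 8*5)) = 980*(-10*(1 - 40)) = 980*(-10*(-39)) = 980*390 = 382200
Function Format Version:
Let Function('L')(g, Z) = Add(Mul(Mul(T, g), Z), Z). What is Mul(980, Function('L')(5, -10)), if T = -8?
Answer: 382200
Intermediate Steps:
Function('L')(g, Z) = Add(Z, Mul(-8, Z, g)) (Function('L')(g, Z) = Add(Mul(Mul(-8, g), Z), Z) = Add(Mul(-8, Z, g), Z) = Add(Z, Mul(-8, Z, g)))
Mul(980, Function('L')(5, -10)) = Mul(980, Mul(-10, Add(1, Mul(-8, 5)))) = Mul(980, Mul(-10, Add(1, -40))) = Mul(980, Mul(-10, -39)) = Mul(980, 390) = 382200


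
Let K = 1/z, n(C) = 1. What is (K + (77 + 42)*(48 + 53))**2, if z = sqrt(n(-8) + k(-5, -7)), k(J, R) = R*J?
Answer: 5200573225/36 ≈ 1.4446e+8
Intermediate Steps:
k(J, R) = J*R
z = 6 (z = sqrt(1 - 5*(-7)) = sqrt(1 + 35) = sqrt(36) = 6)
K = 1/6 ≈ 0.16667
(K + (77 + 42)*(48 + 53))**2 = (1/6 + (77 + 42)*(48 + 53))**2 = (1/6 + 119*101)**2 = (1/6 + 12019)**2 = (72115/6)**2 = 5200573225/36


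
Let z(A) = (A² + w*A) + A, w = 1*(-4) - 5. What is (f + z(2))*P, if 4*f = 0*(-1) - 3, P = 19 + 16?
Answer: -1785/4 ≈ -446.25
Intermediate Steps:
P = 35
w = -9 (w = -4 - 5 = -9)
f = -¾ (f = (0*(-1) - 3)/4 = (0 - 3)/4 = (¼)*(-3) = -¾ ≈ -0.75000)
z(A) = A² - 8*A (z(A) = (A² - 9*A) + A = A² - 8*A)
(f + z(2))*P = (-¾ + 2*(-8 + 2))*35 = (-¾ + 2*(-6))*35 = (-¾ - 12)*35 = -51/4*35 = -1785/4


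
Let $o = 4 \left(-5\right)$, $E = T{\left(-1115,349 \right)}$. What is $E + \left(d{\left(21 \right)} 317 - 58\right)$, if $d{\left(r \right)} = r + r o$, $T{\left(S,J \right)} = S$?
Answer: $-127656$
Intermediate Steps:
$E = -1115$
$o = -20$
$d{\left(r \right)} = - 19 r$ ($d{\left(r \right)} = r + r \left(-20\right) = r - 20 r = - 19 r$)
$E + \left(d{\left(21 \right)} 317 - 58\right) = -1115 + \left(\left(-19\right) 21 \cdot 317 - 58\right) = -1115 - 126541 = -127656$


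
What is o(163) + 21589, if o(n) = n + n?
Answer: 21915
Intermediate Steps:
o(n) = 2*n
o(163) + 21589 = 2*163 + 21589 = 326 + 21589 = 21915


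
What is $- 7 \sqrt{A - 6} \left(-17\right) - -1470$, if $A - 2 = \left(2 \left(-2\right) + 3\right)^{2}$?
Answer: $1470 + 119 i \sqrt{3} \approx 1470.0 + 206.11 i$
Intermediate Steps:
$A = 3$ ($A = 2 + \left(2 \left(-2\right) + 3\right)^{2} = 2 + \left(-4 + 3\right)^{2} = 2 + \left(-1\right)^{2} = 2 + 1 = 3$)
$- 7 \sqrt{A - 6} \left(-17\right) - -1470 = - 7 \sqrt{3 - 6} \left(-17\right) - -1470 = - 7 \sqrt{-3} \left(-17\right) + 1470 = - 7 i \sqrt{3} \left(-17\right) + 1470 = 119 i \sqrt{3} + 1470 = 1470 + 119 i \sqrt{3}$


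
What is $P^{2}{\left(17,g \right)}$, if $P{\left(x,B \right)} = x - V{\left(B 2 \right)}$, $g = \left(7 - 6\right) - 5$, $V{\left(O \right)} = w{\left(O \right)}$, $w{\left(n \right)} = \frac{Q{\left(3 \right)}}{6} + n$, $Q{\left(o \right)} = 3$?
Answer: $\frac{2401}{4} \approx 600.25$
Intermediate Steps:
$w{\left(n \right)} = \frac{1}{2} + n$ ($w{\left(n \right)} = \frac{3}{6} + n = 3 \cdot \frac{1}{6} + n = \frac{1}{2} + n$)
$V{\left(O \right)} = \frac{1}{2} + O$
$g = -4$ ($g = 1 - 5 = -4$)
$P{\left(x,B \right)} = - \frac{1}{2} + x - 2 B$ ($P{\left(x,B \right)} = x - \left(\frac{1}{2} + B 2\right) = x - \left(\frac{1}{2} + 2 B\right) = - \frac{1}{2} + x - 2 B$)
$P^{2}{\left(17,g \right)} = \left(- \frac{1}{2} + 17 - -8\right)^{2} = \left(- \frac{1}{2} + 17 + 8\right)^{2} = \left(\frac{49}{2}\right)^{2} = \frac{2401}{4}$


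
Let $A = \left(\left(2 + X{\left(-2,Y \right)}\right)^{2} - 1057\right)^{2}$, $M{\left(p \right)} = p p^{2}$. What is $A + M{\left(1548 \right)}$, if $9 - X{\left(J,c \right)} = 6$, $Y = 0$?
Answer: $3710543616$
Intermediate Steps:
$X{\left(J,c \right)} = 3$ ($X{\left(J,c \right)} = 9 - 6 = 3$)
$M{\left(p \right)} = p^{3}$
$A = 1065024$ ($A = \left(\left(2 + 3\right)^{2} - 1057\right)^{2} = \left(5^{2} - 1057\right)^{2} = \left(25 - 1057\right)^{2} = \left(-1032\right)^{2} = 1065024$)
$A + M{\left(1548 \right)} = 1065024 + 1548^{3} = 1065024 + 3709478592 = 3710543616$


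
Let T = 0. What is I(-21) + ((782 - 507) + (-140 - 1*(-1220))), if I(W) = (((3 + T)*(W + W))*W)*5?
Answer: 14585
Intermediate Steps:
I(W) = 30*W**2 (I(W) = (((3 + 0)*(W + W))*W)*5 = ((3*(2*W))*W)*5 = ((6*W)*W)*5 = (6*W**2)*5 = 30*W**2)
I(-21) + ((782 - 507) + (-140 - 1*(-1220))) = 30*(-21)**2 + ((782 - 507) + (-140 - 1*(-1220))) = 30*441 + (275 + (-140 + 1220)) = 13230 + (275 + 1080) = 13230 + 1355 = 14585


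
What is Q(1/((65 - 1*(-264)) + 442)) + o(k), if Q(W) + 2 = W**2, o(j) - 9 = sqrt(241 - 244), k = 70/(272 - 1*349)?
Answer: 4161088/594441 + I*sqrt(3) ≈ 7.0 + 1.732*I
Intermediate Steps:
k = -10/11 (k = 70/(272 - 349) = 70/(-77) = 70*(-1/77) = -10/11 ≈ -0.90909)
o(j) = 9 + I*sqrt(3) (o(j) = 9 + sqrt(241 - 244) = 9 + sqrt(-3) = 9 + I*sqrt(3))
Q(W) = -2 + W**2
Q(1/((65 - 1*(-264)) + 442)) + o(k) = (-2 + (1/((65 - 1*(-264)) + 442))**2) + (9 + I*sqrt(3)) = (-2 + (1/((65 + 264) + 442))**2) + (9 + I*sqrt(3)) = (-2 + (1/(329 + 442))**2) + (9 + I*sqrt(3)) = (-2 + (1/771)**2) + (9 + I*sqrt(3)) = (-2 + 1/594441) + (9 + I*sqrt(3)) = -1188881/594441 + (9 + I*sqrt(3)) = 4161088/594441 + I*sqrt(3)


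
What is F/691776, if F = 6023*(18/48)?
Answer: 6023/1844736 ≈ 0.0032650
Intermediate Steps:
F = 18069/8 (F = 6023*(18*(1/48)) = 6023*(3/8) = 18069/8 ≈ 2258.6)
F/691776 = (18069/8)/691776 = (18069/8)*(1/691776) = 6023/1844736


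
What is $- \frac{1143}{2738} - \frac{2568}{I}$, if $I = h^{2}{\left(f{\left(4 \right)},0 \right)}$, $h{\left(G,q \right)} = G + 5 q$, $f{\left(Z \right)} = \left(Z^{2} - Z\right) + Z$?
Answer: $- \frac{457737}{43808} \approx -10.449$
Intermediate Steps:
$f{\left(Z \right)} = Z^{2}$
$I = 256$ ($I = \left(4^{2} + 5 \cdot 0\right)^{2} = \left(16 + 0\right)^{2} = 16^{2} = 256$)
$- \frac{1143}{2738} - \frac{2568}{I} = - \frac{1143}{2738} - \frac{2568}{256} = \left(-1143\right) \frac{1}{2738} - \frac{321}{32} = - \frac{1143}{2738} - \frac{321}{32} = - \frac{457737}{43808}$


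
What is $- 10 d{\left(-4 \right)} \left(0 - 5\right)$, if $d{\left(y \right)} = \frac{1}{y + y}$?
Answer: $- \frac{25}{4} \approx -6.25$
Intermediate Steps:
$d{\left(y \right)} = \frac{1}{2 y}$
$- 10 d{\left(-4 \right)} \left(0 - 5\right) = - 10 \frac{1}{2 \left(-4\right)} \left(0 - 5\right) = - 10 \cdot \frac{1}{2} \left(- \frac{1}{4}\right) \left(0 - 5\right) = \left(-10\right) \left(- \frac{1}{8}\right) \left(-5\right) = \frac{5}{4} \left(-5\right) = - \frac{25}{4}$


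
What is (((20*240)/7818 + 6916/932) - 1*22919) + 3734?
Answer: -5822107528/303599 ≈ -19177.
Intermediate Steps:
(((20*240)/7818 + 6916/932) - 1*22919) + 3734 = ((4800*(1/7818) + 6916*(1/932)) - 22919) + 3734 = ((800/1303 + 1729/233) - 22919) + 3734 = (2439287/303599 - 22919) + 3734 = -6955746194/303599 + 3734 = -5822107528/303599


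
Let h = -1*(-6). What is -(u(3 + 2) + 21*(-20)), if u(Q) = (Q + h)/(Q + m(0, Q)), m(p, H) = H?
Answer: 4189/10 ≈ 418.90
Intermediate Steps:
h = 6
u(Q) = (6 + Q)/(2*Q) (u(Q) = (Q + 6)/(Q + Q) = (6 + Q)/((2*Q)) = (6 + Q)*(1/(2*Q)) = (6 + Q)/(2*Q))
-(u(3 + 2) + 21*(-20)) = -((6 + (3 + 2))/(2*(3 + 2)) + 21*(-20)) = -((1/2)*(6 + 5)/5 - 420) = -((1/2)*(1/5)*11 - 420) = -(11/10 - 420) = -1*(-4189/10) = 4189/10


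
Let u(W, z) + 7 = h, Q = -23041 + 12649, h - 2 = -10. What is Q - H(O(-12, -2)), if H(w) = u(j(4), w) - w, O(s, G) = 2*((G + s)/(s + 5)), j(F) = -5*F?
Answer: -10373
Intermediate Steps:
h = -8 (h = 2 - 10 = -8)
O(s, G) = 2*(G + s)/(5 + s) (O(s, G) = 2*((G + s)/(5 + s)) = 2*(G + s)/(5 + s))
Q = -10392
u(W, z) = -15 (u(W, z) = -7 - 8 = -15)
H(w) = -15 - w
Q - H(O(-12, -2)) = -10392 - (-15 - 2*(-2 - 12)/(5 - 12)) = -10392 - (-15 - 2*(-14)/(-7)) = -10392 - (-15 - 2*(-1)*(-14)/7) = -10392 - (-15 - 1*4) = -10392 - (-15 - 4) = -10392 - 1*(-19) = -10392 + 19 = -10373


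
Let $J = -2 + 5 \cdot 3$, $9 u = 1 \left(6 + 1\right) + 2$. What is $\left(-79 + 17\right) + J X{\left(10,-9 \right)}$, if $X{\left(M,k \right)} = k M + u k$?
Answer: $-1349$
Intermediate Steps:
$u = 1$ ($u = \frac{1 \left(6 + 1\right) + 2}{9} = \frac{1 \cdot 7 + 2}{9} = \frac{7 + 2}{9} = \frac{1}{9} \cdot 9 = 1$)
$X{\left(M,k \right)} = k + M k$ ($X{\left(M,k \right)} = k M + 1 k = M k + k = k + M k$)
$J = 13$ ($J = -2 + 15 = 13$)
$\left(-79 + 17\right) + J X{\left(10,-9 \right)} = \left(-79 + 17\right) + 13 \left(- 9 \left(1 + 10\right)\right) = -62 + 13 \left(\left(-9\right) 11\right) = -62 + 13 \left(-99\right) = -62 - 1287 = -1349$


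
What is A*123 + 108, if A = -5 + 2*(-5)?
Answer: -1737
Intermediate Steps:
A = -15 (A = -5 - 10 = -15)
A*123 + 108 = -15*123 + 108 = -1845 + 108 = -1737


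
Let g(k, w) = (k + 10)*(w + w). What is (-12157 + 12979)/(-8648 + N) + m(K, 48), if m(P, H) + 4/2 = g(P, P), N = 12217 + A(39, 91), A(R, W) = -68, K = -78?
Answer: 12377476/1167 ≈ 10606.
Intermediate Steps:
g(k, w) = 2*w*(10 + k) (g(k, w) = (10 + k)*(2*w) = 2*w*(10 + k))
N = 12149 (N = 12217 - 68 = 12149)
m(P, H) = -2 + 2*P*(10 + P)
(-12157 + 12979)/(-8648 + N) + m(K, 48) = (-12157 + 12979)/(-8648 + 12149) + (-2 + 2*(-78)*(10 - 78)) = 822/3501 + (-2 + 2*(-78)*(-68)) = 822*(1/3501) + (-2 + 10608) = 274/1167 + 10606 = 12377476/1167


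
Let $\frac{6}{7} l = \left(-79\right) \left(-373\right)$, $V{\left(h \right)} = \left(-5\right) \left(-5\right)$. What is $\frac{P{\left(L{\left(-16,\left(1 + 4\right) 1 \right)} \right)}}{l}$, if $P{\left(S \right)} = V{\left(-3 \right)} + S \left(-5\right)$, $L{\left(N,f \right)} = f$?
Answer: $0$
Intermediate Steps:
$V{\left(h \right)} = 25$
$P{\left(S \right)} = 25 - 5 S$ ($P{\left(S \right)} = 25 + S \left(-5\right) = 25 - 5 S$)
$l = \frac{206269}{6}$ ($l = \frac{7 \left(\left(-79\right) \left(-373\right)\right)}{6} = \frac{7}{6} \cdot 29467 = \frac{206269}{6} \approx 34378.0$)
$\frac{P{\left(L{\left(-16,\left(1 + 4\right) 1 \right)} \right)}}{l} = \frac{25 - 5 \left(1 + 4\right) 1}{\frac{206269}{6}} = \left(25 - 5 \cdot 5 \cdot 1\right) \frac{6}{206269} = \left(25 - 25\right) \frac{6}{206269} = 0 \cdot \frac{6}{206269} = 0$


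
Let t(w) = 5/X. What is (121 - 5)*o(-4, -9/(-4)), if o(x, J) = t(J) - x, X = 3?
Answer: 1972/3 ≈ 657.33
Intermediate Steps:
t(w) = 5/3
o(x, J) = 5/3 - x
(121 - 5)*o(-4, -9/(-4)) = (121 - 5)*(5/3 - 1*(-4)) = 116*(5/3 + 4) = 116*(17/3) = 1972/3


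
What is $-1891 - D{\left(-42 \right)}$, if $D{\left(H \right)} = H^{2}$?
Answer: $-3655$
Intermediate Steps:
$-1891 - D{\left(-42 \right)} = -1891 - \left(-42\right)^{2} = -1891 - 1764 = -3655$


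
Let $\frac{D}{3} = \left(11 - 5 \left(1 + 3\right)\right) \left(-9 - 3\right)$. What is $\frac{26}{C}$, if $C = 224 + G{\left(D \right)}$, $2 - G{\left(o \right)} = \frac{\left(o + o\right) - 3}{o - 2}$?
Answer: $\frac{8372}{72127} \approx 0.11607$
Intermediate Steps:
$D = 324$ ($D = 3 \left(11 - 5 \left(1 + 3\right)\right) \left(-9 - 3\right) = 3 \left(11 - 20\right) \left(-12\right) = 3 \left(\left(-9\right) \left(-12\right)\right) = 3 \cdot 108 = 324$)
$G{\left(o \right)} = 2 - \frac{-3 + 2 o}{-2 + o}$ ($G{\left(o \right)} = 2 - \frac{\left(o + o\right) - 3}{o - 2} = 2 - \frac{2 o - 3}{-2 + o} = 2 - \frac{-3 + 2 o}{-2 + o}$)
$C = \frac{72127}{322}$ ($C = 224 - \frac{1}{-2 + 324} = 224 - \frac{1}{322} = \frac{72127}{322} \approx 224.0$)
$\frac{26}{C} = \frac{26}{\frac{72127}{322}} = 26 \cdot \frac{322}{72127} = \frac{8372}{72127}$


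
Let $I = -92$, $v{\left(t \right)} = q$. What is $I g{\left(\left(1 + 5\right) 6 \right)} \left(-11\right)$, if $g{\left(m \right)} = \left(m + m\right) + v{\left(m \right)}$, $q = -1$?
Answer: $71852$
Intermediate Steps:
$v{\left(t \right)} = -1$
$g{\left(m \right)} = -1 + 2 m$ ($g{\left(m \right)} = \left(m + m\right) - 1 = 2 m - 1 = -1 + 2 m$)
$I g{\left(\left(1 + 5\right) 6 \right)} \left(-11\right) = - 92 \left(-1 + 2 \left(1 + 5\right) 6\right) \left(-11\right) = - 92 \left(-1 + 2 \cdot 6 \cdot 6\right) \left(-11\right) = - 92 \left(-1 + 2 \cdot 36\right) \left(-11\right) = - 92 \left(-1 + 72\right) \left(-11\right) = \left(-92\right) 71 \left(-11\right) = \left(-6532\right) \left(-11\right) = 71852$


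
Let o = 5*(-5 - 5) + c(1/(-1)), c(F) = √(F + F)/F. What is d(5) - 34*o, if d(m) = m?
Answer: 1705 + 34*I*√2 ≈ 1705.0 + 48.083*I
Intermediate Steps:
c(F) = √2/√F (c(F) = √(2*F)/F = (√2*√F)/F = √2/√F)
o = -50 - I*√2 (o = 5*(-5 - 5) + √2/√(1/(-1)) = 5*(-10) + √2/√(-1) = -50 + √2*(-I) = -50 - I*√2 ≈ -50.0 - 1.4142*I)
d(5) - 34*o = 5 - 34*(-50 - I*√2) = 5 + (1700 + 34*I*√2) = 1705 + 34*I*√2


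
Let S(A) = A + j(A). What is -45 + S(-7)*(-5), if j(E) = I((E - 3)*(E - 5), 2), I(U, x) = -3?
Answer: 5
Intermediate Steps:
j(E) = -3
S(A) = -3 + A (S(A) = A - 3 = -3 + A)
-45 + S(-7)*(-5) = -45 + (-3 - 7)*(-5) = -45 - 10*(-5) = -45 + 50 = 5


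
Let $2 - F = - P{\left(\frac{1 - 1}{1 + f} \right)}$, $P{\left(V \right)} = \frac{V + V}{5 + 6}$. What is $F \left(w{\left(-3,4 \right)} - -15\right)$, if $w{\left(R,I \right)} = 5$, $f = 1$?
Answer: $40$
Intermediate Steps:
$P{\left(V \right)} = \frac{2 V}{11}$
$F = 2$ ($F = 2 - - \frac{2 \frac{1 - 1}{1 + 1}}{11} = 2 - - \frac{2 \cdot \frac{0}{2}}{11} = 2 - - \frac{2 \cdot 0 \cdot \frac{1}{2}}{11} = 2 - - \frac{2 \cdot 0}{11} = 2 - \left(-1\right) 0 = 2 - 0 = 2 + 0 = 2$)
$F \left(w{\left(-3,4 \right)} - -15\right) = 2 \left(5 - -15\right) = 2 \left(5 + 15\right) = 2 \cdot 20 = 40$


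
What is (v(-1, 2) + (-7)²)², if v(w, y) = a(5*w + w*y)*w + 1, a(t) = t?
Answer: 3249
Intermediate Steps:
v(w, y) = 1 + w*(5*w + w*y) (v(w, y) = (5*w + w*y)*w + 1 = w*(5*w + w*y) + 1 = 1 + w*(5*w + w*y))
(v(-1, 2) + (-7)²)² = ((1 + (-1)²*(5 + 2)) + (-7)²)² = ((1 + 1*7) + 49)² = ((1 + 7) + 49)² = (8 + 49)² = 57² = 3249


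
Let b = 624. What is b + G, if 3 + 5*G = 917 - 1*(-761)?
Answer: 959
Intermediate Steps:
G = 335 (G = -⅗ + (917 - 1*(-761))/5 = -⅗ + (917 + 761)/5 = -⅗ + (⅕)*1678 = -⅗ + 1678/5 = 335)
b + G = 624 + 335 = 959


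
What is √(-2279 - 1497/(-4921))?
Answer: I*√55181446502/4921 ≈ 47.736*I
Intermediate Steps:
√(-2279 - 1497/(-4921)) = √(-2279 - 1497*(-1/4921)) = √(-2279 + 1497/4921) = √(-11213462/4921) = I*√55181446502/4921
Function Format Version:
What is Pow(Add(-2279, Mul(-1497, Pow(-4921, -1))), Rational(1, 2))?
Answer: Mul(Rational(1, 4921), I, Pow(55181446502, Rational(1, 2))) ≈ Mul(47.736, I)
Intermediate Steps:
Pow(Add(-2279, Mul(-1497, Pow(-4921, -1))), Rational(1, 2)) = Pow(Add(-2279, Mul(-1497, Rational(-1, 4921))), Rational(1, 2)) = Pow(Add(-2279, Rational(1497, 4921)), Rational(1, 2)) = Pow(Rational(-11213462, 4921), Rational(1, 2)) = Mul(Rational(1, 4921), I, Pow(55181446502, Rational(1, 2)))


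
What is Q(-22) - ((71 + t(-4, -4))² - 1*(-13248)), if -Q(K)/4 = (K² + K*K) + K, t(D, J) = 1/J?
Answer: -352601/16 ≈ -22038.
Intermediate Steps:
t(D, J) = 1/J
Q(K) = -8*K² - 4*K (Q(K) = -4*((K² + K*K) + K) = -4*((K² + K²) + K) = -4*(2*K² + K) = -4*(K + 2*K²) = -8*K² - 4*K)
Q(-22) - ((71 + t(-4, -4))² - 1*(-13248)) = -4*(-22)*(1 + 2*(-22)) - ((71 + 1/(-4))² - 1*(-13248)) = -4*(-22)*(1 - 44) - ((71 - ¼)² + 13248) = -4*(-22)*(-43) - ((283/4)² + 13248) = -3784 - (80089/16 + 13248) = -3784 - 1*292057/16 = -3784 - 292057/16 = -352601/16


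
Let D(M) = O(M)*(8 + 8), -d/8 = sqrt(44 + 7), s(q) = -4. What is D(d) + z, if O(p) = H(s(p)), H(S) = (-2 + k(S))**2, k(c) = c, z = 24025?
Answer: 24601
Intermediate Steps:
H(S) = (-2 + S)**2
O(p) = 36 (O(p) = (-2 - 4)**2 = (-6)**2 = 36)
d = -8*sqrt(51) (d = -8*sqrt(44 + 7) = -8*sqrt(51) ≈ -57.131)
D(M) = 576 (D(M) = 36*(8 + 8) = 36*16 = 576)
D(d) + z = 576 + 24025 = 24601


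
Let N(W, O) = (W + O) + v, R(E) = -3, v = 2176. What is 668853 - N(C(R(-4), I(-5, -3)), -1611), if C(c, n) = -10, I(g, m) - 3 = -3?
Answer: 668298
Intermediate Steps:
I(g, m) = 0 (I(g, m) = 3 - 3 = 0)
N(W, O) = 2176 + O + W (N(W, O) = (W + O) + 2176 = (O + W) + 2176 = 2176 + O + W)
668853 - N(C(R(-4), I(-5, -3)), -1611) = 668853 - (2176 - 1611 - 10) = 668853 - 1*555 = 668853 - 555 = 668298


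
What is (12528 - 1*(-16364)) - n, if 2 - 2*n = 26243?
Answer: 84025/2 ≈ 42013.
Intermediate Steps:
n = -26241/2 (n = 1 - ½*26243 = 1 - 26243/2 = -26241/2 ≈ -13121.)
(12528 - 1*(-16364)) - n = (12528 - 1*(-16364)) - 1*(-26241/2) = (12528 + 16364) + 26241/2 = 28892 + 26241/2 = 84025/2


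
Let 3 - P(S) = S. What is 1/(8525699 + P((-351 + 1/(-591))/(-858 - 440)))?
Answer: 383559/3270109629697 ≈ 1.1729e-7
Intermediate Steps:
P(S) = 3 - S
1/(8525699 + P((-351 + 1/(-591))/(-858 - 440))) = 1/(8525699 + (3 - (-351 + 1/(-591))/(-858 - 440))) = 1/(8525699 + (3 - (-351 - 1/591)/(-1298))) = 1/(8525699 + (3 - (-207442)*(-1)/(591*1298))) = 1/(8525699 + (3 - 1*103721/383559)) = 1/(8525699 + (3 - 103721/383559)) = 1/(8525699 + 1046956/383559) = 1/(3270109629697/383559) = 383559/3270109629697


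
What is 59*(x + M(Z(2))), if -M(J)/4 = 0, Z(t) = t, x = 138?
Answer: 8142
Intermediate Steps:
M(J) = 0 (M(J) = -4*0 = 0)
59*(x + M(Z(2))) = 59*(138 + 0) = 59*138 = 8142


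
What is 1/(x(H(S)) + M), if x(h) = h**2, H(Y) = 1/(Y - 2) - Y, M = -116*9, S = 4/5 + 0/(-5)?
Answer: -900/937199 ≈ -0.00096031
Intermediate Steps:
S = 4/5 (S = 4*(1/5) + 0*(-1/5) = 4/5 + 0 = 4/5 ≈ 0.80000)
M = -1044
H(Y) = 1/(-2 + Y) - Y
1/(x(H(S)) + M) = 1/(((1 - (4/5)**2 + 2*(4/5))/(-2 + 4/5))**2 - 1044) = 1/(((1 - 1*16/25 + 8/5)/(-6/5))**2 - 1044) = 1/((-5*(1 - 16/25 + 8/5)/6)**2 - 1044) = 1/((-5/6*49/25)**2 - 1044) = 1/((-49/30)**2 - 1044) = 1/(2401/900 - 1044) = 1/(-937199/900) = -900/937199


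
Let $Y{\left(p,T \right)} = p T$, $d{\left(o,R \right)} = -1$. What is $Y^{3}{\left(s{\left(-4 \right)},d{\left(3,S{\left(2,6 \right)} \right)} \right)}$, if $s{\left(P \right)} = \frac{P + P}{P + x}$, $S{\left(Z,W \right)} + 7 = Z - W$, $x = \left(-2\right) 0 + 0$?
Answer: $-8$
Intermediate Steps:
$x = 0$ ($x = 0 + 0 = 0$)
$S{\left(Z,W \right)} = -7 + Z - W$ ($S{\left(Z,W \right)} = -7 - \left(W - Z\right) = -7 + Z - W$)
$s{\left(P \right)} = 2$ ($s{\left(P \right)} = \frac{P + P}{P + 0} = \frac{2 P}{P} = 2$)
$Y{\left(p,T \right)} = T p$
$Y^{3}{\left(s{\left(-4 \right)},d{\left(3,S{\left(2,6 \right)} \right)} \right)} = \left(\left(-1\right) 2\right)^{3} = \left(-2\right)^{3} = -8$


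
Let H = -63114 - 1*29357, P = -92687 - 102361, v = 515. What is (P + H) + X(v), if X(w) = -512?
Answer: -288031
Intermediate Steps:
P = -195048
H = -92471 (H = -63114 - 29357 = -92471)
(P + H) + X(v) = (-195048 - 92471) - 512 = -287519 - 512 = -288031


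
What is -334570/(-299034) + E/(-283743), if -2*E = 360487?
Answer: 16536758921/9427644918 ≈ 1.7541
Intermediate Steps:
E = -360487/2 (E = -1/2*360487 = -360487/2 ≈ -1.8024e+5)
-334570/(-299034) + E/(-283743) = -334570/(-299034) - 360487/2/(-283743) = -334570*(-1/299034) - 360487/2*(-1/283743) = 167285/149517 + 360487/567486 = 16536758921/9427644918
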